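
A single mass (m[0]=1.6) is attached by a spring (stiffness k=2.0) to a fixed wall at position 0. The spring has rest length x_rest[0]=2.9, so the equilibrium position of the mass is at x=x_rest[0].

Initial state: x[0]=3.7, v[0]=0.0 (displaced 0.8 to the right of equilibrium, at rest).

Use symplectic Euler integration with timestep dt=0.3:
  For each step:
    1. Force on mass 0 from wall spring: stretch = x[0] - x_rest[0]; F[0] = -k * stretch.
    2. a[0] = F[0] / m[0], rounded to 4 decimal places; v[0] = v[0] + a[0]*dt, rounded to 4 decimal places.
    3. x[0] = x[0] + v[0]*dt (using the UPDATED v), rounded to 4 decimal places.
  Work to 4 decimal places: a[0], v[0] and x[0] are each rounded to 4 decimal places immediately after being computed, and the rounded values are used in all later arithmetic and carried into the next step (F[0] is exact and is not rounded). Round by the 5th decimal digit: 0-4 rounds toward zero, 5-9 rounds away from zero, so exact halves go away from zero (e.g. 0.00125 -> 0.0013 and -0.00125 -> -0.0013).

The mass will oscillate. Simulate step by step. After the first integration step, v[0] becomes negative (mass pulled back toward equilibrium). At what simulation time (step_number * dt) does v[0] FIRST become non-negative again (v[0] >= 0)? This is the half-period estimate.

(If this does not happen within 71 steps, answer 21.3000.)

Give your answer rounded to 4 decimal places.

Answer: 3.0000

Derivation:
Step 0: x=[3.7000] v=[0.0000]
Step 1: x=[3.6100] v=[-0.3000]
Step 2: x=[3.4401] v=[-0.5663]
Step 3: x=[3.2095] v=[-0.7688]
Step 4: x=[2.9440] v=[-0.8849]
Step 5: x=[2.6736] v=[-0.9014]
Step 6: x=[2.4287] v=[-0.8165]
Step 7: x=[2.2368] v=[-0.6398]
Step 8: x=[2.1195] v=[-0.3911]
Step 9: x=[2.0900] v=[-0.0984]
Step 10: x=[2.1516] v=[0.2054]
First v>=0 after going negative at step 10, time=3.0000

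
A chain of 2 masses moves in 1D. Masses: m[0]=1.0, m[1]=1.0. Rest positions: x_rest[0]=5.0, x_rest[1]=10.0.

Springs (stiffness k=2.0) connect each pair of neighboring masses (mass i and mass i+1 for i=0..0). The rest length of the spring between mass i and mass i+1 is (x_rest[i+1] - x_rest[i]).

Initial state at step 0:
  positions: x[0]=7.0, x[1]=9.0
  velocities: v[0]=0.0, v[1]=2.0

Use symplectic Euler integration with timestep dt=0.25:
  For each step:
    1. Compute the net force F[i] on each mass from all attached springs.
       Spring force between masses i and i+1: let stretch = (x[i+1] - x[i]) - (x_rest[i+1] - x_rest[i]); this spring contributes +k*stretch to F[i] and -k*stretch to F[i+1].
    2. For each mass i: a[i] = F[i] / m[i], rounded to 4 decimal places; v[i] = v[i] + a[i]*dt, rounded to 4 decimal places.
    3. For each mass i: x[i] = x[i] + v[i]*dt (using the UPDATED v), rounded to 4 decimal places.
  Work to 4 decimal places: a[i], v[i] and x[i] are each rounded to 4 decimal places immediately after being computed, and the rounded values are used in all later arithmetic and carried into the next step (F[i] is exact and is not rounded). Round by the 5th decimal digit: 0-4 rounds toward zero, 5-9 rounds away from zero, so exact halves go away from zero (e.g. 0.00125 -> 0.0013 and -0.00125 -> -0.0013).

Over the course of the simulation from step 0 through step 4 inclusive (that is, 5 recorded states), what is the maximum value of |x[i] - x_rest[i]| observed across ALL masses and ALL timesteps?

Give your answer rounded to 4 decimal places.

Answer: 2.9669

Derivation:
Step 0: x=[7.0000 9.0000] v=[0.0000 2.0000]
Step 1: x=[6.6250 9.8750] v=[-1.5000 3.5000]
Step 2: x=[6.0313 10.9688] v=[-2.3750 4.3750]
Step 3: x=[5.4297 12.0704] v=[-2.4063 4.4063]
Step 4: x=[5.0332 12.9669] v=[-1.5860 3.5860]
Max displacement = 2.9669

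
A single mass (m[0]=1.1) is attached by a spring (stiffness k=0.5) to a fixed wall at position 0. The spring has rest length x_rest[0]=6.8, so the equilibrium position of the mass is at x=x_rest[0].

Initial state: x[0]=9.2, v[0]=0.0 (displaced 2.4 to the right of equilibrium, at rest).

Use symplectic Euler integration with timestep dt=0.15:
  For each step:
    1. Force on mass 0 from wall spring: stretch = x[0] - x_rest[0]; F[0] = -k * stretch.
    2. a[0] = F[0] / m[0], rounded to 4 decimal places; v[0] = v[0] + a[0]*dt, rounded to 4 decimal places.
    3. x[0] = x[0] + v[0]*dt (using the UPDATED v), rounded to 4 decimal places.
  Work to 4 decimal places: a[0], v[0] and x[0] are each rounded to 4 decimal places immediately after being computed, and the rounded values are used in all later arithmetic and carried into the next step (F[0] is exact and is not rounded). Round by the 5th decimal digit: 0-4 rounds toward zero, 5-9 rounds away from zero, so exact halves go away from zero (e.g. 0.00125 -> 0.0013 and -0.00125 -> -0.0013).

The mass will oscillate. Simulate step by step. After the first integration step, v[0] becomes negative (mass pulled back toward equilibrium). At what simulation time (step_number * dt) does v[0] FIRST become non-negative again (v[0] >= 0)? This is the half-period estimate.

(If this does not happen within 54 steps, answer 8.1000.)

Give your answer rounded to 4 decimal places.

Step 0: x=[9.2000] v=[0.0000]
Step 1: x=[9.1755] v=[-0.1636]
Step 2: x=[9.1267] v=[-0.3256]
Step 3: x=[9.0541] v=[-0.4842]
Step 4: x=[8.9584] v=[-0.6379]
Step 5: x=[8.8406] v=[-0.7851]
Step 6: x=[8.7020] v=[-0.9242]
Step 7: x=[8.5439] v=[-1.0539]
Step 8: x=[8.3680] v=[-1.1728]
Step 9: x=[8.1760] v=[-1.2797]
Step 10: x=[7.9700] v=[-1.3735]
Step 11: x=[7.7520] v=[-1.4533]
Step 12: x=[7.5243] v=[-1.5182]
Step 13: x=[7.2892] v=[-1.5676]
Step 14: x=[7.0491] v=[-1.6010]
Step 15: x=[6.8064] v=[-1.6180]
Step 16: x=[6.5636] v=[-1.6184]
Step 17: x=[6.3233] v=[-1.6023]
Step 18: x=[6.0878] v=[-1.5698]
Step 19: x=[5.8596] v=[-1.5212]
Step 20: x=[5.6410] v=[-1.4571]
Step 21: x=[5.4343] v=[-1.3781]
Step 22: x=[5.2416] v=[-1.2850]
Step 23: x=[5.0648] v=[-1.1787]
Step 24: x=[4.9057] v=[-1.0604]
Step 25: x=[4.7660] v=[-0.9313]
Step 26: x=[4.6471] v=[-0.7926]
Step 27: x=[4.5502] v=[-0.6458]
Step 28: x=[4.4763] v=[-0.4924]
Step 29: x=[4.4262] v=[-0.3340]
Step 30: x=[4.4004] v=[-0.1722]
Step 31: x=[4.3991] v=[-0.0086]
Step 32: x=[4.4224] v=[0.1551]
First v>=0 after going negative at step 32, time=4.8000

Answer: 4.8000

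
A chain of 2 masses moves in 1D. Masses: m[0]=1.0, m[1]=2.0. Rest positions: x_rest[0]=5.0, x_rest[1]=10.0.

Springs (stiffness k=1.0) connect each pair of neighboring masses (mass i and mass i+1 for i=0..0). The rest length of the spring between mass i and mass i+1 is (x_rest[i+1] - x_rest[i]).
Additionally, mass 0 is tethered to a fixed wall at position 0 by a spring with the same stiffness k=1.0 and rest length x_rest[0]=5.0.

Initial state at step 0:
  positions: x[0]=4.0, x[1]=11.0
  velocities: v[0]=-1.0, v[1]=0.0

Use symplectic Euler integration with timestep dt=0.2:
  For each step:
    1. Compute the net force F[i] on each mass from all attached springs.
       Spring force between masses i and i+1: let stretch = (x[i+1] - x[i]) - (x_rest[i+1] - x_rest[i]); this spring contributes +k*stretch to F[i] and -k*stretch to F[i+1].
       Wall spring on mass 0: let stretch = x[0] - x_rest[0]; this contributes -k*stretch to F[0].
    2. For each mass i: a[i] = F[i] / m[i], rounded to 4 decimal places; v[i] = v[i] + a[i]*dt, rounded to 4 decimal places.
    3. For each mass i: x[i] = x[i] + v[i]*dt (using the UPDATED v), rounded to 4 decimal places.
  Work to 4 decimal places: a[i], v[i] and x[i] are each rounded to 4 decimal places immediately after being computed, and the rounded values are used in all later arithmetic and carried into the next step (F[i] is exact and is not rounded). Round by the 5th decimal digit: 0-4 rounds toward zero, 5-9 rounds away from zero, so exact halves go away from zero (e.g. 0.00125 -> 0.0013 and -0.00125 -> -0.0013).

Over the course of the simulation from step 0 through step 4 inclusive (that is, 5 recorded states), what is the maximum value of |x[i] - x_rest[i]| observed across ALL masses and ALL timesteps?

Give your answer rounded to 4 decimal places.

Step 0: x=[4.0000 11.0000] v=[-1.0000 0.0000]
Step 1: x=[3.9200 10.9600] v=[-0.4000 -0.2000]
Step 2: x=[3.9648 10.8792] v=[0.2240 -0.4040]
Step 3: x=[4.1276 10.7601] v=[0.8139 -0.5954]
Step 4: x=[4.3906 10.6084] v=[1.3149 -0.7587]
Max displacement = 1.0800

Answer: 1.0800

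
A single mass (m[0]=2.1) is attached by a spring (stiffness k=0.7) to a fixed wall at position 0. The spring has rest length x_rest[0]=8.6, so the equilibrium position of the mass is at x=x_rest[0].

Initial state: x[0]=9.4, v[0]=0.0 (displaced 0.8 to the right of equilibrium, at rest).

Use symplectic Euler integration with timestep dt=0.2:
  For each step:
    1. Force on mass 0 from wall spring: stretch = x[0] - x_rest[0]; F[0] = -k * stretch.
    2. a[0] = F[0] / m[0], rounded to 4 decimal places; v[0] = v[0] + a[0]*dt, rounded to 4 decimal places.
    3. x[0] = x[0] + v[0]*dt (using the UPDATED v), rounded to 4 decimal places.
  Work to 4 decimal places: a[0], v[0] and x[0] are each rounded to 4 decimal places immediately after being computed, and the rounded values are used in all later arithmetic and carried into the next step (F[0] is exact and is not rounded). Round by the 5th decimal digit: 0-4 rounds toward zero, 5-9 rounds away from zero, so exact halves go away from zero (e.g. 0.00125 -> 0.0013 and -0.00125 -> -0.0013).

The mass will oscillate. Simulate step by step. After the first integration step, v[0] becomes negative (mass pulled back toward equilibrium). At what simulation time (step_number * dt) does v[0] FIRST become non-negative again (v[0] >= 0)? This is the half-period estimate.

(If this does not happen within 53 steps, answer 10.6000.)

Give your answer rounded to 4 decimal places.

Answer: 5.6000

Derivation:
Step 0: x=[9.4000] v=[0.0000]
Step 1: x=[9.3893] v=[-0.0533]
Step 2: x=[9.3681] v=[-0.1059]
Step 3: x=[9.3367] v=[-0.1571]
Step 4: x=[9.2955] v=[-0.2062]
Step 5: x=[9.2450] v=[-0.2526]
Step 6: x=[9.1859] v=[-0.2956]
Step 7: x=[9.1190] v=[-0.3347]
Step 8: x=[9.0451] v=[-0.3693]
Step 9: x=[8.9653] v=[-0.3990]
Step 10: x=[8.8806] v=[-0.4234]
Step 11: x=[8.7922] v=[-0.4421]
Step 12: x=[8.7012] v=[-0.4549]
Step 13: x=[8.6089] v=[-0.4616]
Step 14: x=[8.5165] v=[-0.4622]
Step 15: x=[8.4252] v=[-0.4566]
Step 16: x=[8.3362] v=[-0.4449]
Step 17: x=[8.2507] v=[-0.4273]
Step 18: x=[8.1699] v=[-0.4040]
Step 19: x=[8.0948] v=[-0.3753]
Step 20: x=[8.0265] v=[-0.3416]
Step 21: x=[7.9658] v=[-0.3034]
Step 22: x=[7.9136] v=[-0.2611]
Step 23: x=[7.8705] v=[-0.2153]
Step 24: x=[7.8372] v=[-0.1667]
Step 25: x=[7.8140] v=[-0.1158]
Step 26: x=[7.8013] v=[-0.0634]
Step 27: x=[7.7993] v=[-0.0102]
Step 28: x=[7.8079] v=[0.0432]
First v>=0 after going negative at step 28, time=5.6000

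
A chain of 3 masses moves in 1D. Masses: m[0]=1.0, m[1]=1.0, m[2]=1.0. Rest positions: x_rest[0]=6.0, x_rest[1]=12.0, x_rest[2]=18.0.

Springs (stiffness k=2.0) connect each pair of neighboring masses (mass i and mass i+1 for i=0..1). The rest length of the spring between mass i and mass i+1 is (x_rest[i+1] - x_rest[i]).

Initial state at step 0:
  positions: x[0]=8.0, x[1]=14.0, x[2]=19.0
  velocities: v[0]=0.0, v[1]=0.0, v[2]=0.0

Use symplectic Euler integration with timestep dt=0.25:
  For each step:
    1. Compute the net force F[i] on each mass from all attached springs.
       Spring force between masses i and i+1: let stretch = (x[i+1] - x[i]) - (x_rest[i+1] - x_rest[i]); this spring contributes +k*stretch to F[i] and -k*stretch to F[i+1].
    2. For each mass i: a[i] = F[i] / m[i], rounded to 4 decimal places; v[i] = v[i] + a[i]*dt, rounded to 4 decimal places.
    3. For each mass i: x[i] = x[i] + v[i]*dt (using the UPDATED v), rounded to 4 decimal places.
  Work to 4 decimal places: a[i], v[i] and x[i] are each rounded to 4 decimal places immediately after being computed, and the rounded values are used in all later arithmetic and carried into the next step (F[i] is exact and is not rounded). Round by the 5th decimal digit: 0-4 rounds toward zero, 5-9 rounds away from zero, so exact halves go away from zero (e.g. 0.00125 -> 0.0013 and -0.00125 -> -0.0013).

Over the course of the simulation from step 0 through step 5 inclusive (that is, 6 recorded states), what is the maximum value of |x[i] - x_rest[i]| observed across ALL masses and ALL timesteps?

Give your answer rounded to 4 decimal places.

Step 0: x=[8.0000 14.0000 19.0000] v=[0.0000 0.0000 0.0000]
Step 1: x=[8.0000 13.8750 19.1250] v=[0.0000 -0.5000 0.5000]
Step 2: x=[7.9844 13.6719 19.3438] v=[-0.0625 -0.8125 0.8750]
Step 3: x=[7.9297 13.4668 19.6036] v=[-0.2188 -0.8203 1.0391]
Step 4: x=[7.8171 13.3367 19.8463] v=[-0.4503 -0.5205 0.9707]
Step 5: x=[7.6445 13.3303 20.0253] v=[-0.6905 -0.0255 0.7159]
Max displacement = 2.0253

Answer: 2.0253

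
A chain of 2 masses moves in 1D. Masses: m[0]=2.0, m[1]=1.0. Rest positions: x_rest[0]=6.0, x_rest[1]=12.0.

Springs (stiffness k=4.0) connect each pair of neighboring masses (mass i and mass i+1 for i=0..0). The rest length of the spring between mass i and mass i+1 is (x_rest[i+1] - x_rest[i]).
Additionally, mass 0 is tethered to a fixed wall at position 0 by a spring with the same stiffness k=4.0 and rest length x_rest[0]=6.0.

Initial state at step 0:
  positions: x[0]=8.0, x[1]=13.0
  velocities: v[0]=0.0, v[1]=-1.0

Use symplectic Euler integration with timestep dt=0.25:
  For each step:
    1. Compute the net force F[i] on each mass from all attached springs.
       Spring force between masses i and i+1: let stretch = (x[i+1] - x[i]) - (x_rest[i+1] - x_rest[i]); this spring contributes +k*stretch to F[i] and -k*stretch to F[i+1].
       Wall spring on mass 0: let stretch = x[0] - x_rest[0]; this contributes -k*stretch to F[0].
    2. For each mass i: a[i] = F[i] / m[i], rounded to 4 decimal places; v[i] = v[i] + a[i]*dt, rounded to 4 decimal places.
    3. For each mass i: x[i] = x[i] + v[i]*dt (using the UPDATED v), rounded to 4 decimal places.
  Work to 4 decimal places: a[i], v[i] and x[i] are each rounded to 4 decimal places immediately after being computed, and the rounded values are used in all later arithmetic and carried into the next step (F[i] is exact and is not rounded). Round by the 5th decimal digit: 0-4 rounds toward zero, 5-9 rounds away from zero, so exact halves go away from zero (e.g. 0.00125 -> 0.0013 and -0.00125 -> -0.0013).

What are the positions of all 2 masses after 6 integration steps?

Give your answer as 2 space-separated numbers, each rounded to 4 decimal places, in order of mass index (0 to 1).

Step 0: x=[8.0000 13.0000] v=[0.0000 -1.0000]
Step 1: x=[7.6250 13.0000] v=[-1.5000 0.0000]
Step 2: x=[6.9688 13.1563] v=[-2.6250 0.6250]
Step 3: x=[6.2149 13.2657] v=[-3.0157 0.4375]
Step 4: x=[5.5655 13.1124] v=[-2.5978 -0.6133]
Step 5: x=[5.1637 12.5724] v=[-1.6071 -2.1602]
Step 6: x=[5.0426 11.6802] v=[-0.4846 -3.5689]

Answer: 5.0426 11.6802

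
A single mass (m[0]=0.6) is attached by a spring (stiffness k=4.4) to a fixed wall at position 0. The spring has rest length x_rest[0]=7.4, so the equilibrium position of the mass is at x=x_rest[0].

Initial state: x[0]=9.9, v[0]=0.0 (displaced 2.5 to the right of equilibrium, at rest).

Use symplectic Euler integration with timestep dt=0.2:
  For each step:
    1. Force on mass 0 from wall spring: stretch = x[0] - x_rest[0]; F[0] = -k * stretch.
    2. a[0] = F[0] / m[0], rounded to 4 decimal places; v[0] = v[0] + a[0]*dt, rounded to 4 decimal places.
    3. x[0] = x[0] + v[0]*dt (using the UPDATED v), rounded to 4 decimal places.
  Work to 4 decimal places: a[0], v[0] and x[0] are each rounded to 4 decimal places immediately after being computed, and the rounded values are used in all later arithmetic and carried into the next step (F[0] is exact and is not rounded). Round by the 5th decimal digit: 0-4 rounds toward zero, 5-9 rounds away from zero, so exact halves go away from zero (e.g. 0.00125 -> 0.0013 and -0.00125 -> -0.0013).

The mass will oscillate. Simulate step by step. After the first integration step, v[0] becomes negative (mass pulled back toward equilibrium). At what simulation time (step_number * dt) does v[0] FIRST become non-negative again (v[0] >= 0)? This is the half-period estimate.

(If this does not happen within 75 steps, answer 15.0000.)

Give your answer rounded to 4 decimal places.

Answer: 1.2000

Derivation:
Step 0: x=[9.9000] v=[0.0000]
Step 1: x=[9.1667] v=[-3.6667]
Step 2: x=[7.9151] v=[-6.2579]
Step 3: x=[6.5124] v=[-7.0134]
Step 4: x=[5.3701] v=[-5.7116]
Step 5: x=[4.8232] v=[-2.7344]
Step 6: x=[5.0322] v=[1.0449]
First v>=0 after going negative at step 6, time=1.2000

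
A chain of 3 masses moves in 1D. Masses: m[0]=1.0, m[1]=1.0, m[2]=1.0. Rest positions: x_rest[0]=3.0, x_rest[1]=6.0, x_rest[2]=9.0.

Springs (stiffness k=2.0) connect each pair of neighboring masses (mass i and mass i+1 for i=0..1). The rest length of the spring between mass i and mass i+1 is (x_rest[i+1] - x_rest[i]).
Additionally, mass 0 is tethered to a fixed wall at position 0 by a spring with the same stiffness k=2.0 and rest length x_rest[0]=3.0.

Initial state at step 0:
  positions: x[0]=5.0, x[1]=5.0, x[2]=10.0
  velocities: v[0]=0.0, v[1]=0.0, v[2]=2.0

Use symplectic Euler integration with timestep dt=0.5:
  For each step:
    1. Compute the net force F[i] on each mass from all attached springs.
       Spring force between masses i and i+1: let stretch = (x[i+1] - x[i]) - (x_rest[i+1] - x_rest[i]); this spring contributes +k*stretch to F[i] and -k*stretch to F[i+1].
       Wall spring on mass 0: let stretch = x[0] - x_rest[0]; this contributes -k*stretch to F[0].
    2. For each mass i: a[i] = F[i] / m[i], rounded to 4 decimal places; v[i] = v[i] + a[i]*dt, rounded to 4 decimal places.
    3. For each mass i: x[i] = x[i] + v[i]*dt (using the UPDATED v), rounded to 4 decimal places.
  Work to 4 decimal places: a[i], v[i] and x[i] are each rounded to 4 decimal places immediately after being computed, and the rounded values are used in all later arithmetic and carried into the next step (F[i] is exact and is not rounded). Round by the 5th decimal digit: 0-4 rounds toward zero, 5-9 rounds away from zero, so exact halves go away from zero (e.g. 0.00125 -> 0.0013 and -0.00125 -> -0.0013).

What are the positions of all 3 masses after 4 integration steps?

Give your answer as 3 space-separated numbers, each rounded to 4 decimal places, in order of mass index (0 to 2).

Answer: 5.3750 5.4375 11.6250

Derivation:
Step 0: x=[5.0000 5.0000 10.0000] v=[0.0000 0.0000 2.0000]
Step 1: x=[2.5000 7.5000 10.0000] v=[-5.0000 5.0000 0.0000]
Step 2: x=[1.2500 8.7500 10.2500] v=[-2.5000 2.5000 0.5000]
Step 3: x=[3.1250 7.0000 11.2500] v=[3.7500 -3.5000 2.0000]
Step 4: x=[5.3750 5.4375 11.6250] v=[4.5000 -3.1250 0.7500]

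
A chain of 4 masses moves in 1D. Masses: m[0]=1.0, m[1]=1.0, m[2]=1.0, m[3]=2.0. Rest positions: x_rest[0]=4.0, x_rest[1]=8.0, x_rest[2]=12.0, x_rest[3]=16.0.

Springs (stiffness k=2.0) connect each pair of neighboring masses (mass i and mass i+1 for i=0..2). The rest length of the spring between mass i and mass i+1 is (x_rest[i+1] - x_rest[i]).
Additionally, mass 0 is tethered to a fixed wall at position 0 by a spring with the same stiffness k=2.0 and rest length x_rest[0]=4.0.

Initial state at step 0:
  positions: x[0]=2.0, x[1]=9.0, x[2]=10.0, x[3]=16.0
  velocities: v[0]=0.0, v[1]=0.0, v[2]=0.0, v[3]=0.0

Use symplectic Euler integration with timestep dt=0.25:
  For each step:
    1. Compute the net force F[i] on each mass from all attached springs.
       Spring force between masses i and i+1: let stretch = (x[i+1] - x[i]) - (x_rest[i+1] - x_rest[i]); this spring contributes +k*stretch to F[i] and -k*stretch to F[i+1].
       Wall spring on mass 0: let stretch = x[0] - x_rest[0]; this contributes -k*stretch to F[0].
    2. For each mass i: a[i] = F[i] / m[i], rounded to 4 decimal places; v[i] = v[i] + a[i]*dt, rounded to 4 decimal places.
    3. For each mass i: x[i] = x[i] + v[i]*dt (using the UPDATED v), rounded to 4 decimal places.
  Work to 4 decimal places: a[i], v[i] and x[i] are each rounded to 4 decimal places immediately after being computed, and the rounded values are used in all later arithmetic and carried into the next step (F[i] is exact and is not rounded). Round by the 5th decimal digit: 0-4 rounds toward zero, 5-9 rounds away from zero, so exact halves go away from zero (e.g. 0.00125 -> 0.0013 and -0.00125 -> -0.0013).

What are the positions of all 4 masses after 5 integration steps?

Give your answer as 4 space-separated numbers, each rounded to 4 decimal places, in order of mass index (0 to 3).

Step 0: x=[2.0000 9.0000 10.0000 16.0000] v=[0.0000 0.0000 0.0000 0.0000]
Step 1: x=[2.6250 8.2500 10.6250 15.8750] v=[2.5000 -3.0000 2.5000 -0.5000]
Step 2: x=[3.6250 7.0938 11.6094 15.6719] v=[4.0000 -4.6250 3.9375 -0.8125]
Step 3: x=[4.6055 6.0684 12.5372 15.4649] v=[3.9219 -4.1016 3.7110 -0.8281]
Step 4: x=[5.1932 5.6687 13.0223 15.3249] v=[2.3506 -1.5987 1.9405 -0.5600]
Step 5: x=[5.1911 6.1288 12.8761 15.2910] v=[-0.0083 1.8404 -0.5850 -0.1357]

Answer: 5.1911 6.1288 12.8761 15.2910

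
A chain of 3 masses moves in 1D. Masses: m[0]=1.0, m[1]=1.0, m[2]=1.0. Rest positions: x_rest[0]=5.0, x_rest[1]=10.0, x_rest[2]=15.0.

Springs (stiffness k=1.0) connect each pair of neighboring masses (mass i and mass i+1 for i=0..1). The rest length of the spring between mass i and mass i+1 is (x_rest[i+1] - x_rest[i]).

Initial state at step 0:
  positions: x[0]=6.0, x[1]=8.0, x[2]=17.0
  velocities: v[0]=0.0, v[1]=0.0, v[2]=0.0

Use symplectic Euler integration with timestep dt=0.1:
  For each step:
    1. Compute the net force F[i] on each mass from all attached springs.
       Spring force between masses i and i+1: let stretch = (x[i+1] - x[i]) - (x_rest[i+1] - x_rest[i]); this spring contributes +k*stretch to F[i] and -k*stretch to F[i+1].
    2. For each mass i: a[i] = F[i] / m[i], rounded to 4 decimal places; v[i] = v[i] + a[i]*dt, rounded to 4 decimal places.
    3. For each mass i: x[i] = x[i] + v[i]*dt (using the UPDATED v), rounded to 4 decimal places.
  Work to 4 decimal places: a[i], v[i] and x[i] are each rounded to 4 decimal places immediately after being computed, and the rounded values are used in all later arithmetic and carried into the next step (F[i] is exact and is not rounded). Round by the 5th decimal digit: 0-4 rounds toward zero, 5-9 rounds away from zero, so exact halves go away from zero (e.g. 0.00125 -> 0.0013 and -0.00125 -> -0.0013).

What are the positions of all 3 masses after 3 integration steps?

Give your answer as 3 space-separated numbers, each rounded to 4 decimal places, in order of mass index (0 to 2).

Step 0: x=[6.0000 8.0000 17.0000] v=[0.0000 0.0000 0.0000]
Step 1: x=[5.9700 8.0700 16.9600] v=[-0.3000 0.7000 -0.4000]
Step 2: x=[5.9110 8.2079 16.8811] v=[-0.5900 1.3790 -0.7890]
Step 3: x=[5.8250 8.4096 16.7655] v=[-0.8603 2.0166 -1.1563]

Answer: 5.8250 8.4096 16.7655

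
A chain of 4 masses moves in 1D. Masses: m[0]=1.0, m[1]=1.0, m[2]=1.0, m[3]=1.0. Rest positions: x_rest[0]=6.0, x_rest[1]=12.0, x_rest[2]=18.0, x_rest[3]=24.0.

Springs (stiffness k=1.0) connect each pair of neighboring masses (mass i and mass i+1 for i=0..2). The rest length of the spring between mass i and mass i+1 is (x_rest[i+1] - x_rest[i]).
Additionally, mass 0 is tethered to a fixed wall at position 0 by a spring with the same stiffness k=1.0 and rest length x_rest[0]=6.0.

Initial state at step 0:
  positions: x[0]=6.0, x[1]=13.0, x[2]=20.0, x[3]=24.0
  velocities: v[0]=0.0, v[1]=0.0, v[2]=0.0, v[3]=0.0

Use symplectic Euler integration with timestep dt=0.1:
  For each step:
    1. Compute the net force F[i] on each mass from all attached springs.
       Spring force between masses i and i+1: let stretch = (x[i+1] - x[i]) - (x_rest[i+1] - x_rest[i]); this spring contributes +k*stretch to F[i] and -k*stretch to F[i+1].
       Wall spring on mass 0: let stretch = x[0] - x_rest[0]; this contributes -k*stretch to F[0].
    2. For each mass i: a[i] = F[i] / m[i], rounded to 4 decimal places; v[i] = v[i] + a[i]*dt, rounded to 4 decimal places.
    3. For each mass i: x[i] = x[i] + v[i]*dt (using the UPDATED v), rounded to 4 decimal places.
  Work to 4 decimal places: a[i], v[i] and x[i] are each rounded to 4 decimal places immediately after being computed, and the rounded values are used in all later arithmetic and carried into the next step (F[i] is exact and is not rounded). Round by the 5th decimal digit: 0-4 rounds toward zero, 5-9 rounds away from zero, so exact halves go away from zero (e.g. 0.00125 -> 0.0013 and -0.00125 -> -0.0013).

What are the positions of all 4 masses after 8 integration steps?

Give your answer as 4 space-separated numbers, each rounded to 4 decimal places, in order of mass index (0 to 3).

Answer: 6.3189 12.9625 19.0777 24.6209

Derivation:
Step 0: x=[6.0000 13.0000 20.0000 24.0000] v=[0.0000 0.0000 0.0000 0.0000]
Step 1: x=[6.0100 13.0000 19.9700 24.0200] v=[0.1000 0.0000 -0.3000 0.2000]
Step 2: x=[6.0298 12.9998 19.9108 24.0595] v=[0.1980 -0.0020 -0.5920 0.3950]
Step 3: x=[6.0590 12.9990 19.8240 24.1175] v=[0.2920 -0.0079 -0.8682 0.5801]
Step 4: x=[6.0970 12.9971 19.7119 24.1926] v=[0.3801 -0.0194 -1.1214 0.7508]
Step 5: x=[6.1430 12.9933 19.5774 24.2829] v=[0.4604 -0.0379 -1.3448 0.9027]
Step 6: x=[6.1961 12.9869 19.4241 24.3861] v=[0.5311 -0.0645 -1.5327 1.0322]
Step 7: x=[6.2552 12.9769 19.2561 24.4997] v=[0.5906 -0.0999 -1.6802 1.1360]
Step 8: x=[6.3189 12.9625 19.0777 24.6209] v=[0.6373 -0.1442 -1.7838 1.2116]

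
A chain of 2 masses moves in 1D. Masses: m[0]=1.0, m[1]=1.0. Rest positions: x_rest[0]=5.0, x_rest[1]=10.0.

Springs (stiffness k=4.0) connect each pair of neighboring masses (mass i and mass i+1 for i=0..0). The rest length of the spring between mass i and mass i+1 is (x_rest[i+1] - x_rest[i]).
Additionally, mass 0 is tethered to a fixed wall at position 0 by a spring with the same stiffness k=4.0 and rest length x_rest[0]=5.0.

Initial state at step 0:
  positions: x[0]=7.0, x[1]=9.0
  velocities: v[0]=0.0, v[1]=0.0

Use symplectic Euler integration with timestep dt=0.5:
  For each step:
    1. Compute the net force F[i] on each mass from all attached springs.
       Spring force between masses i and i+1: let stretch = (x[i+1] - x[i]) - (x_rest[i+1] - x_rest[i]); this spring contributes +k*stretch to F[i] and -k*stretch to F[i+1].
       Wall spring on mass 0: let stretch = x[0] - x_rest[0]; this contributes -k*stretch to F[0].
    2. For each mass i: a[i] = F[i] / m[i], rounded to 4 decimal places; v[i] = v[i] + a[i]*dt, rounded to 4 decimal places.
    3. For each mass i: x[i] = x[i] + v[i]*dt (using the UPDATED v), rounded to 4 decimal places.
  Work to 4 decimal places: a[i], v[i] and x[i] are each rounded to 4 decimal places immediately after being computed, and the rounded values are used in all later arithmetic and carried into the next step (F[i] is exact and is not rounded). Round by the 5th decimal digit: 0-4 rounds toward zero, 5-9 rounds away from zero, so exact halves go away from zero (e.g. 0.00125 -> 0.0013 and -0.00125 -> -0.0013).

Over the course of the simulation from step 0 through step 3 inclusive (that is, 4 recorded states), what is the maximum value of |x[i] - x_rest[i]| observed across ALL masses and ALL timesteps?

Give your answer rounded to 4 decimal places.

Answer: 3.0000

Derivation:
Step 0: x=[7.0000 9.0000] v=[0.0000 0.0000]
Step 1: x=[2.0000 12.0000] v=[-10.0000 6.0000]
Step 2: x=[5.0000 10.0000] v=[6.0000 -4.0000]
Step 3: x=[8.0000 8.0000] v=[6.0000 -4.0000]
Max displacement = 3.0000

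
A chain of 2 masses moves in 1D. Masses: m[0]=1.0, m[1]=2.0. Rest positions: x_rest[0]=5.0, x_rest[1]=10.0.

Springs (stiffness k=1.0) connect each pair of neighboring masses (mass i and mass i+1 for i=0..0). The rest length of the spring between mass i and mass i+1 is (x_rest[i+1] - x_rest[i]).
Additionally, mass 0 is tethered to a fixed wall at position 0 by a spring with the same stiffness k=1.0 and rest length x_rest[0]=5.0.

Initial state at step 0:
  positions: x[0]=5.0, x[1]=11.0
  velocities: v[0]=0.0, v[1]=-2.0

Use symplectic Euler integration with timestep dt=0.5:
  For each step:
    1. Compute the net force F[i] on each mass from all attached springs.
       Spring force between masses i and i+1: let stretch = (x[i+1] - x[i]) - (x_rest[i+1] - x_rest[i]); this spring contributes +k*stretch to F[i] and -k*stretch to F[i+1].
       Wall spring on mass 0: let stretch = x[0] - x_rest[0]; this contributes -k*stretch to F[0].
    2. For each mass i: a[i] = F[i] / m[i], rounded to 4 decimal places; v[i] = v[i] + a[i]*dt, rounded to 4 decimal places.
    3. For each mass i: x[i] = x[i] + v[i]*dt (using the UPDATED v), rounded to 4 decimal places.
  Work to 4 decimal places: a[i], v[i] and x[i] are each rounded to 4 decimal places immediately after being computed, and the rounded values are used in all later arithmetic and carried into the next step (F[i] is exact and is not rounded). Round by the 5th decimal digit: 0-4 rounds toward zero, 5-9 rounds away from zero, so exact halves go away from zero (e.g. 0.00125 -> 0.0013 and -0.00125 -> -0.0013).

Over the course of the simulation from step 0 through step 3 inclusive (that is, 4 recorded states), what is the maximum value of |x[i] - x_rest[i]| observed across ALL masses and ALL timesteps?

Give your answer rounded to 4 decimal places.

Step 0: x=[5.0000 11.0000] v=[0.0000 -2.0000]
Step 1: x=[5.2500 9.8750] v=[0.5000 -2.2500]
Step 2: x=[5.3438 8.7969] v=[0.1875 -2.1563]
Step 3: x=[4.9649 7.9121] v=[-0.7579 -1.7696]
Max displacement = 2.0879

Answer: 2.0879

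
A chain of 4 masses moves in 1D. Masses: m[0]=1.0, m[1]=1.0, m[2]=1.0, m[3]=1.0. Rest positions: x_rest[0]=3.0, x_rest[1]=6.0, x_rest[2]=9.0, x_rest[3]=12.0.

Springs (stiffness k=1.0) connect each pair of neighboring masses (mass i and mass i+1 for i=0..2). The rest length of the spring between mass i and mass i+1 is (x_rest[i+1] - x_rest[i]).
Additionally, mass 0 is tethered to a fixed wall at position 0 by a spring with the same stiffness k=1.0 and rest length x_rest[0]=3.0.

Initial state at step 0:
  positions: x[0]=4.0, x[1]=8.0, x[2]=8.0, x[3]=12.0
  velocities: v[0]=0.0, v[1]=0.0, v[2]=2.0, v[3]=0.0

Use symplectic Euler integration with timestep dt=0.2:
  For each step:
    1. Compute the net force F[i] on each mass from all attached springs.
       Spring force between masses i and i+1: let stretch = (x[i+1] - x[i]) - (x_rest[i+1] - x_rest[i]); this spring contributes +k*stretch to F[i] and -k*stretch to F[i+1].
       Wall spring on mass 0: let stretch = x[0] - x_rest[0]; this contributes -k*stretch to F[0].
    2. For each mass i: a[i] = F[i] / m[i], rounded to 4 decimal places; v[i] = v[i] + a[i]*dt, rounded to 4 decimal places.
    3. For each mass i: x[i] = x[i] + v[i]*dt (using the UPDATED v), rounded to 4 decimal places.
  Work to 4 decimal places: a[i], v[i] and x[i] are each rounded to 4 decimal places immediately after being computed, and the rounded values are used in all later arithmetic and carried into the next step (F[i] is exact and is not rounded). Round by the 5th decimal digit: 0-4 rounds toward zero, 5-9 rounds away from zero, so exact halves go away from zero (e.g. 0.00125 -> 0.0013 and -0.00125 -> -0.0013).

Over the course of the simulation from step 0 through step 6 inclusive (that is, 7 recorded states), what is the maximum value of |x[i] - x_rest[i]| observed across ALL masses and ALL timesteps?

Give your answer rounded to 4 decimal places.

Answer: 2.5972

Derivation:
Step 0: x=[4.0000 8.0000 8.0000 12.0000] v=[0.0000 0.0000 2.0000 0.0000]
Step 1: x=[4.0000 7.8400 8.5600 11.9600] v=[0.0000 -0.8000 2.8000 -0.2000]
Step 2: x=[3.9936 7.5552 9.2272 11.9040] v=[-0.0320 -1.4240 3.3360 -0.2800]
Step 3: x=[3.9699 7.1948 9.9346 11.8609] v=[-0.1184 -1.8019 3.5370 -0.2154]
Step 4: x=[3.9164 6.8150 10.6095 11.8608] v=[-0.2674 -1.8989 3.3743 -0.0007]
Step 5: x=[3.8222 6.4711 11.1826 11.9306] v=[-0.4710 -1.7197 2.8657 0.3490]
Step 6: x=[3.6811 6.2097 11.5972 12.0905] v=[-0.7057 -1.3072 2.0730 0.7994]
Max displacement = 2.5972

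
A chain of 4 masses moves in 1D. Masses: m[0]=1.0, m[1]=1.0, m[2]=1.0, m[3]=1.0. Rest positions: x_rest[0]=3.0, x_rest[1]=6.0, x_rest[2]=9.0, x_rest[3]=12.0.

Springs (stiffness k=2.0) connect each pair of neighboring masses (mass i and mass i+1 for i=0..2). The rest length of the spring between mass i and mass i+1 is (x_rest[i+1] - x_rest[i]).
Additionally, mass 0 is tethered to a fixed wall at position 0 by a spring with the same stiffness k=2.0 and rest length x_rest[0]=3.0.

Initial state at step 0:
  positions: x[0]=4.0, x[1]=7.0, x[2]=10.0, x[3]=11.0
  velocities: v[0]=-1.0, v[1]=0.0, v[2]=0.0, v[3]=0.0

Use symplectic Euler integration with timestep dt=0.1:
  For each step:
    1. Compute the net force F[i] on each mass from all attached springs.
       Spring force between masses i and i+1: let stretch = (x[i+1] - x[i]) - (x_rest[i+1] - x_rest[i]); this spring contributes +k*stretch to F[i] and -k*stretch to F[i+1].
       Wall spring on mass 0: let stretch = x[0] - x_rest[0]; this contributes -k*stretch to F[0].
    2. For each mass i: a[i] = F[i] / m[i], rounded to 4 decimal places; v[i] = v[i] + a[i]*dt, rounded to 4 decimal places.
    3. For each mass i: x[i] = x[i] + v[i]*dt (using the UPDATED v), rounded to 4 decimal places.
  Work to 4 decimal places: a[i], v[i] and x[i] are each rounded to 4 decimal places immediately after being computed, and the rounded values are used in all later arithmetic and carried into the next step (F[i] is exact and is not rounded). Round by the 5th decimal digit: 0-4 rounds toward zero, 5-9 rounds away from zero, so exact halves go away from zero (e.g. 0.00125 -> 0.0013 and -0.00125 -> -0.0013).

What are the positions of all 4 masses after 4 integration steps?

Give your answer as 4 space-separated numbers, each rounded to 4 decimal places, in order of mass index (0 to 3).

Step 0: x=[4.0000 7.0000 10.0000 11.0000] v=[-1.0000 0.0000 0.0000 0.0000]
Step 1: x=[3.8800 7.0000 9.9600 11.0400] v=[-1.2000 0.0000 -0.4000 0.4000]
Step 2: x=[3.7448 6.9968 9.8824 11.1184] v=[-1.3520 -0.0320 -0.7760 0.7840]
Step 3: x=[3.5997 6.9863 9.7718 11.2321] v=[-1.4506 -0.1053 -1.1059 1.1368]
Step 4: x=[3.4504 6.9638 9.6347 11.3766] v=[-1.4932 -0.2255 -1.3709 1.4447]

Answer: 3.4504 6.9638 9.6347 11.3766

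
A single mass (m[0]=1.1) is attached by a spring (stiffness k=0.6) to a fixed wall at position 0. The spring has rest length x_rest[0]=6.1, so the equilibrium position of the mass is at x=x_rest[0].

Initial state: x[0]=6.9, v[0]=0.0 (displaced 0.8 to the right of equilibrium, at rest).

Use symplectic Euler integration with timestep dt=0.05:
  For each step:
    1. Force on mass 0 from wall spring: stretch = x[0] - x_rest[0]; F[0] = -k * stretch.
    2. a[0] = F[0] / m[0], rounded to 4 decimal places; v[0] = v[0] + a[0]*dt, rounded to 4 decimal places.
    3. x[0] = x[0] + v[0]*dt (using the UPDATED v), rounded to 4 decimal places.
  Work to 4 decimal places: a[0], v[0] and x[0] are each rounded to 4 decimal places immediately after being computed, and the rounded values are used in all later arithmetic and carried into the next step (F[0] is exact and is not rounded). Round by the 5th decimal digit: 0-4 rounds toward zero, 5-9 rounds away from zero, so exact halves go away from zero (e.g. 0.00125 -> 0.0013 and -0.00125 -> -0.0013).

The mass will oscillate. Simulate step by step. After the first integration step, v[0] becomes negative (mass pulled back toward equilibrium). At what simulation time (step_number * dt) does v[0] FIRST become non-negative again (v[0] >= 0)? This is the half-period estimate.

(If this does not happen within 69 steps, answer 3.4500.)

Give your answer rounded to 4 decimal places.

Step 0: x=[6.9000] v=[0.0000]
Step 1: x=[6.8989] v=[-0.0218]
Step 2: x=[6.8967] v=[-0.0436]
Step 3: x=[6.8934] v=[-0.0653]
Step 4: x=[6.8891] v=[-0.0869]
Step 5: x=[6.8837] v=[-0.1084]
Step 6: x=[6.8772] v=[-0.1298]
Step 7: x=[6.8697] v=[-0.1510]
Step 8: x=[6.8611] v=[-0.1720]
Step 9: x=[6.8515] v=[-0.1928]
Step 10: x=[6.8408] v=[-0.2133]
Step 11: x=[6.8291] v=[-0.2335]
Step 12: x=[6.8164] v=[-0.2534]
Step 13: x=[6.8028] v=[-0.2729]
Step 14: x=[6.7882] v=[-0.2921]
Step 15: x=[6.7727] v=[-0.3109]
Step 16: x=[6.7562] v=[-0.3292]
Step 17: x=[6.7388] v=[-0.3471]
Step 18: x=[6.7206] v=[-0.3645]
Step 19: x=[6.7015] v=[-0.3814]
Step 20: x=[6.6816] v=[-0.3978]
Step 21: x=[6.6609] v=[-0.4137]
Step 22: x=[6.6395] v=[-0.4290]
Step 23: x=[6.6173] v=[-0.4437]
Step 24: x=[6.5944] v=[-0.4578]
Step 25: x=[6.5708] v=[-0.4713]
Step 26: x=[6.5466] v=[-0.4841]
Step 27: x=[6.5218] v=[-0.4963]
Step 28: x=[6.4964] v=[-0.5078]
Step 29: x=[6.4705] v=[-0.5186]
Step 30: x=[6.4441] v=[-0.5287]
Step 31: x=[6.4172] v=[-0.5381]
Step 32: x=[6.3899] v=[-0.5468]
Step 33: x=[6.3622] v=[-0.5547]
Step 34: x=[6.3341] v=[-0.5619]
Step 35: x=[6.3057] v=[-0.5683]
Step 36: x=[6.2770] v=[-0.5739]
Step 37: x=[6.2481] v=[-0.5787]
Step 38: x=[6.2190] v=[-0.5827]
Step 39: x=[6.1897] v=[-0.5859]
Step 40: x=[6.1603] v=[-0.5883]
Step 41: x=[6.1308] v=[-0.5899]
Step 42: x=[6.1013] v=[-0.5907]
Step 43: x=[6.0718] v=[-0.5907]
Step 44: x=[6.0423] v=[-0.5899]
Step 45: x=[6.0129] v=[-0.5883]
Step 46: x=[5.9836] v=[-0.5859]
Step 47: x=[5.9545] v=[-0.5827]
Step 48: x=[5.9256] v=[-0.5787]
Step 49: x=[5.8969] v=[-0.5739]
Step 50: x=[5.8685] v=[-0.5684]
Step 51: x=[5.8404] v=[-0.5621]
Step 52: x=[5.8127] v=[-0.5550]
Step 53: x=[5.7853] v=[-0.5472]
Step 54: x=[5.7584] v=[-0.5386]
Step 55: x=[5.7319] v=[-0.5293]
Step 56: x=[5.7059] v=[-0.5193]
Step 57: x=[5.6805] v=[-0.5086]
Step 58: x=[5.6556] v=[-0.4972]
Step 59: x=[5.6313] v=[-0.4851]
Step 60: x=[5.6077] v=[-0.4723]
Step 61: x=[5.5848] v=[-0.4589]
Step 62: x=[5.5626] v=[-0.4449]
Step 63: x=[5.5411] v=[-0.4302]
Step 64: x=[5.5204] v=[-0.4150]
Step 65: x=[5.5004] v=[-0.3992]
Step 66: x=[5.4813] v=[-0.3828]
Step 67: x=[5.4630] v=[-0.3659]
Step 68: x=[5.4456] v=[-0.3485]
Step 69: x=[5.4291] v=[-0.3307]
v[0] did not become non-negative within 69 steps; using fallback time=3.4500

Answer: 3.4500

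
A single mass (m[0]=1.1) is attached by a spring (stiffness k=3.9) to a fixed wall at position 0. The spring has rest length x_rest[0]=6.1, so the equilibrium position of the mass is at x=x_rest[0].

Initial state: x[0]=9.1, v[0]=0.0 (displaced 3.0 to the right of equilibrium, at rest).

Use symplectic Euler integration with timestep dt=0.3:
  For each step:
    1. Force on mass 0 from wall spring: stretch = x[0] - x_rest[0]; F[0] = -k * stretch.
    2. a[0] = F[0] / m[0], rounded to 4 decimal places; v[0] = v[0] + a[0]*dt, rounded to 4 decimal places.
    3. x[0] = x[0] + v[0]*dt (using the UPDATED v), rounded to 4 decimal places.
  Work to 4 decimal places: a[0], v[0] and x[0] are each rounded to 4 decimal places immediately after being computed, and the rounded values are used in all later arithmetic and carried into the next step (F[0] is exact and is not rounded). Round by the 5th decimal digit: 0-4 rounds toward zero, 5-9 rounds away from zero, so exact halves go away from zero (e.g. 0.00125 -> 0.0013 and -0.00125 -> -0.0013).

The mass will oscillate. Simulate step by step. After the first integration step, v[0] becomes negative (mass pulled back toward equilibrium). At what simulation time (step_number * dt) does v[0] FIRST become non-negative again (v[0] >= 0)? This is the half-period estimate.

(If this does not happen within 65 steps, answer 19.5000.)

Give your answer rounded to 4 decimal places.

Answer: 1.8000

Derivation:
Step 0: x=[9.1000] v=[0.0000]
Step 1: x=[8.1427] v=[-3.1909]
Step 2: x=[6.5336] v=[-5.3636]
Step 3: x=[4.7862] v=[-5.8248]
Step 4: x=[3.4580] v=[-4.4274]
Step 5: x=[2.9728] v=[-1.6173]
Step 6: x=[3.4855] v=[1.7089]
First v>=0 after going negative at step 6, time=1.8000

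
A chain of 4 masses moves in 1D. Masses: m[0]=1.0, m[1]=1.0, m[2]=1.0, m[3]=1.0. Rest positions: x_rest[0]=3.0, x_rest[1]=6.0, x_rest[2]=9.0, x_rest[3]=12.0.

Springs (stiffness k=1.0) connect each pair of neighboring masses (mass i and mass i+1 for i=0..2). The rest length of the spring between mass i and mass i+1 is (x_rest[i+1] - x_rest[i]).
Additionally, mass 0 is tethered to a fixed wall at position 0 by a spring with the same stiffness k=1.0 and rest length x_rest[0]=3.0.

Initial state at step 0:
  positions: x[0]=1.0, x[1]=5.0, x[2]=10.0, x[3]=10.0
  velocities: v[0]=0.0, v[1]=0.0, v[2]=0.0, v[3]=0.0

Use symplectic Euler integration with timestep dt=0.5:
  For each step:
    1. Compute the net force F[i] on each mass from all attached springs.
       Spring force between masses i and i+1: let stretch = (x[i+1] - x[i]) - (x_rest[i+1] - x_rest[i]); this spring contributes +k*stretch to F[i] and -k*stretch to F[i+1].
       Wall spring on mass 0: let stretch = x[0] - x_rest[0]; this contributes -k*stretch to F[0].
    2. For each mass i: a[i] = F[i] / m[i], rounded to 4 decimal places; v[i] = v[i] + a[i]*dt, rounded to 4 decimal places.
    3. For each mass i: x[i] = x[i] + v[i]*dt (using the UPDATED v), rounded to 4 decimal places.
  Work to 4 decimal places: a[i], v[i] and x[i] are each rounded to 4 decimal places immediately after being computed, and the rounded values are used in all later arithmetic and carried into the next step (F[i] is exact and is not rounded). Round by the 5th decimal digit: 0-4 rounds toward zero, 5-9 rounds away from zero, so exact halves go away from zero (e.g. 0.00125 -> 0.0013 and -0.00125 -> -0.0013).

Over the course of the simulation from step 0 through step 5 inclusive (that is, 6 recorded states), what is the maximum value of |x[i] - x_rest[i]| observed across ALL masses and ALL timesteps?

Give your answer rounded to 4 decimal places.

Step 0: x=[1.0000 5.0000 10.0000 10.0000] v=[0.0000 0.0000 0.0000 0.0000]
Step 1: x=[1.7500 5.2500 8.7500 10.7500] v=[1.5000 0.5000 -2.5000 1.5000]
Step 2: x=[2.9375 5.5000 7.1250 11.7500] v=[2.3750 0.5000 -3.2500 2.0000]
Step 3: x=[4.0313 5.5157 6.2500 12.3438] v=[2.1875 0.0313 -1.7500 1.1875]
Step 4: x=[4.4884 5.3438 6.7149 12.1641] v=[0.9141 -0.3438 0.9298 -0.3594]
Step 5: x=[4.0372 5.3008 8.1994 11.3721] v=[-0.9024 -0.0860 2.9689 -1.5840]
Max displacement = 2.7500

Answer: 2.7500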